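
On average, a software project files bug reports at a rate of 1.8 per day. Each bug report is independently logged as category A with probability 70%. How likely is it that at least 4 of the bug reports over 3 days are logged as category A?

0.5224

Thinning: the bug reports that are logged as category A themselves form a Poisson process with rate 0.7 × 1.8 = 1.26 per day.
Over the interval, μ = 1.26 × 3 = 3.78 (3 days).
P(N ≥ 4) = 1 − P(N ≤ 3) ≈ 0.5224.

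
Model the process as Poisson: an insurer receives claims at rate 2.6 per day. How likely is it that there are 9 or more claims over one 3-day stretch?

0.3796

Over the interval, μ = 2.6 × 3 = 7.8 (a 3-day stretch = 3 days).
P(N ≥ 9) = 1 − P(N ≤ 8) = 1 − Σ_{j=0}^{8} e^(−μ) μ^j/j! ≈ 0.3796.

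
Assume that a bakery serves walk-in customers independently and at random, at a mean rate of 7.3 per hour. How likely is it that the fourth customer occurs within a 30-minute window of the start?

0.4954

Over the interval, μ = 7.3 × 0.5 = 3.65 (a 30-minute window = 0.5 hours).
The fourth arrival falls in the interval iff at least 4 events occur there: P(S_4 ≤ t) = P(N ≥ 4) = 1 − P(N ≤ 3) ≈ 0.4954.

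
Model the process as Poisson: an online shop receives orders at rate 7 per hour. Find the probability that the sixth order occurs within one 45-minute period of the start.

Over the interval, μ = 7 × 0.75 = 5.25 (a 45-minute period = 0.75 hours).
The sixth arrival falls in the interval iff at least 6 events occur there: P(S_6 ≤ t) = P(N ≥ 6) = 1 − P(N ≤ 5) ≈ 0.4278.

0.4278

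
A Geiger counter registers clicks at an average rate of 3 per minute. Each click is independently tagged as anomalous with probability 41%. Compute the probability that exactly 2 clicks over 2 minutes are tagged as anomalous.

Thinning: the clicks that are tagged as anomalous themselves form a Poisson process with rate 0.41 × 3 = 1.23 per minute.
Over the interval, μ = 1.23 × 2 = 2.46 (2 minutes).
P(N = 2) = e^(−2.46) · 2.46^2/2! ≈ 0.2585.

0.2585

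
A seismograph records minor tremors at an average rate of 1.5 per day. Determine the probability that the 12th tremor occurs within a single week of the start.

0.3613

Over the interval, μ = 1.5 × 7 = 10.5 (a week = 7 days).
The 12th arrival falls in the interval iff at least 12 events occur there: P(S_12 ≤ t) = P(N ≥ 12) = 1 − P(N ≤ 11) ≈ 0.3613.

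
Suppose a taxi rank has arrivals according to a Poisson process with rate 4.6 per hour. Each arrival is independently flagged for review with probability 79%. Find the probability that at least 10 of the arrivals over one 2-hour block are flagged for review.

0.1977

Thinning: the arrivals that are flagged for review themselves form a Poisson process with rate 0.79 × 4.6 = 3.634 per hour.
Over the interval, μ = 3.634 × 2 = 7.268 (a 2-hour block = 2 hours).
P(N ≥ 10) = 1 − P(N ≤ 9) ≈ 0.1977.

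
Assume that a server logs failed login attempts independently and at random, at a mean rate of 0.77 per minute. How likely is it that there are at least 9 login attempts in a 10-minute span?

Over the interval, μ = 0.77 × 10 = 7.7 (a 10-minute span = 10 minutes).
P(N ≥ 9) = 1 − P(N ≤ 8) = 1 − Σ_{j=0}^{8} e^(−μ) μ^j/j! ≈ 0.3657.

0.3657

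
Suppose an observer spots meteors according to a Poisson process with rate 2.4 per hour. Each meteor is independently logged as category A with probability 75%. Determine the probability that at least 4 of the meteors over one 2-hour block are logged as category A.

Thinning: the meteors that are logged as category A themselves form a Poisson process with rate 0.75 × 2.4 = 1.8 per hour.
Over the interval, μ = 1.8 × 2 = 3.6 (a 2-hour block = 2 hours).
P(N ≥ 4) = 1 − P(N ≤ 3) ≈ 0.4848.

0.4848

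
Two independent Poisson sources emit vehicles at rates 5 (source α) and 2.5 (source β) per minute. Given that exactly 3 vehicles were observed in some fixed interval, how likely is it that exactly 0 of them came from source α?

Given the total, each event is independently from source α with probability p = λ_α/(λ_α+λ_β) = 5/7.5 ≈ 0.6667.
So K ~ Binomial(3, 5/7.5): P(K = 0) = C(3,0) · (5/7.5)^0 · (2.5/7.5)^3 ≈ 0.0370.

0.0370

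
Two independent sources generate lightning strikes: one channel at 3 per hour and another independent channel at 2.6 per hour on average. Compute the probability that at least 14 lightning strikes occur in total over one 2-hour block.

0.2376

Independent Poisson processes superpose: combined rate λ = 3 + 2.6 = 5.6 per hour.
Over the interval, μ = 5.6 × 2 = 11.2 (a 2-hour block = 2 hours).
P(N ≥ 14) = 1 − P(N ≤ 13) ≈ 0.2376.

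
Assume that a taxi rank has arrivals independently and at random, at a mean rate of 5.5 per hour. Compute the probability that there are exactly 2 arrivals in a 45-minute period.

0.1375

Over the interval, μ = 5.5 × 0.75 = 4.125 (a 45-minute period = 0.75 hours).
P(N = 2) = e^(−μ) μ^2/2! = e^(−4.125) · 4.125^2/2 ≈ 0.1375.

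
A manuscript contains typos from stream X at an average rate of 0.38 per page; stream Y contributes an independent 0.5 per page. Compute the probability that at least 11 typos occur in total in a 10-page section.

0.2706

Independent Poisson processes superpose: combined rate λ = 0.38 + 0.5 = 0.88 per page.
Over the interval, μ = 0.88 × 10 = 8.8 (a 10-page section = 10 pages).
P(N ≥ 11) = 1 − P(N ≤ 10) ≈ 0.2706.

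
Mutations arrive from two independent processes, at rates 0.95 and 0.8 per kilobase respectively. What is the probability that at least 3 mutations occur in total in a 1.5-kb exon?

0.4878

Independent Poisson processes superpose: combined rate λ = 0.95 + 0.8 = 1.75 per kilobase.
Over the interval, μ = 1.75 × 1.5 = 2.625 (a 1.5-kb exon = 1.5 kilobases).
P(N ≥ 3) = 1 − P(N ≤ 2) ≈ 0.4878.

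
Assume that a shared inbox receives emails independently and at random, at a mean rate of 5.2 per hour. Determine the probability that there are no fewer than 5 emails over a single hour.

With mean μ = 5.2 per hour,
P(N ≥ 5) = 1 − P(N ≤ 4) = 1 − Σ_{j=0}^{4} e^(−μ) μ^j/j! ≈ 0.5939.

0.5939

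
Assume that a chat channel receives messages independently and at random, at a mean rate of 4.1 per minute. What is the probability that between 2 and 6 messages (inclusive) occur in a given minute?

0.7941

With mean μ = 4.1 per minute,
P(2 ≤ N ≤ 6) = Σ_{j=2}^{6} e^(−4.1) · 4.1^j/j! ≈ 0.7941.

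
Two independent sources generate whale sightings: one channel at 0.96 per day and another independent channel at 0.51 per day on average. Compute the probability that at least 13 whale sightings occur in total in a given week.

0.2367

Independent Poisson processes superpose: combined rate λ = 0.96 + 0.51 = 1.47 per day.
Over the interval, μ = 1.47 × 7 = 10.29 (a week = 7 days).
P(N ≥ 13) = 1 − P(N ≤ 12) ≈ 0.2367.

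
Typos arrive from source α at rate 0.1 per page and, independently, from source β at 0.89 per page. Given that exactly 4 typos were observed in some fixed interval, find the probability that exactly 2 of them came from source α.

0.0495

Given the total, each event is independently from source α with probability p = λ_α/(λ_α+λ_β) = 0.1/0.99 ≈ 0.1010.
So K ~ Binomial(4, 0.1/0.99): P(K = 2) = C(4,2) · (0.1/0.99)^2 · (0.89/0.99)^2 ≈ 0.0495.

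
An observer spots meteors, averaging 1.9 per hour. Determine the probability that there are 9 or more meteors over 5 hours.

0.6082

Over the interval, μ = 1.9 × 5 = 9.5 (5 hours).
P(N ≥ 9) = 1 − P(N ≤ 8) = 1 − Σ_{j=0}^{8} e^(−μ) μ^j/j! ≈ 0.6082.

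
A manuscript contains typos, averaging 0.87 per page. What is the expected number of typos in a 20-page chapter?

17.4

E[N] = λt = 0.87 × 20 = 17.4 (a 20-page chapter = 20 pages).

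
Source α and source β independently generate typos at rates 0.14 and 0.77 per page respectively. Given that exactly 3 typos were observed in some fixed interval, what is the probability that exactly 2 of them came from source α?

Given the total, each event is independently from source α with probability p = λ_α/(λ_α+λ_β) = 0.14/0.91 ≈ 0.1538.
So K ~ Binomial(3, 0.14/0.91): P(K = 2) = C(3,2) · (0.14/0.91)^2 · (0.77/0.91)^1 ≈ 0.0601.

0.0601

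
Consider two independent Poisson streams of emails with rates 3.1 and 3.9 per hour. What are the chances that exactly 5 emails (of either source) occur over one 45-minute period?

Independent Poisson processes superpose: combined rate λ = 3.1 + 3.9 = 7 per hour.
Over the interval, μ = 7 × 0.75 = 5.25 (a 45-minute period = 0.75 hours).
P(N = 5) = e^(−5.25) · 5.25^5/5! ≈ 0.1744.

0.1744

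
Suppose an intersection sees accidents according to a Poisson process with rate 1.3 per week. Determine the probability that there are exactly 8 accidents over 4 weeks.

Over the interval, μ = 1.3 × 4 = 5.2 (4 weeks).
P(N = 8) = e^(−μ) μ^8/8! = e^(−5.2) · 5.2^8/40320 ≈ 0.0731.

0.0731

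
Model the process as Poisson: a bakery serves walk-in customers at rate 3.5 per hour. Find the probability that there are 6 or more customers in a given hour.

With mean μ = 3.5 per hour,
P(N ≥ 6) = 1 − P(N ≤ 5) = 1 − Σ_{j=0}^{5} e^(−μ) μ^j/j! ≈ 0.1424.

0.1424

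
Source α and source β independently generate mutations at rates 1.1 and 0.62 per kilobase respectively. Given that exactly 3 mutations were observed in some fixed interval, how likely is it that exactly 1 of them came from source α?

0.2493

Given the total, each event is independently from source α with probability p = λ_α/(λ_α+λ_β) = 1.1/1.72 ≈ 0.6395.
So K ~ Binomial(3, 1.1/1.72): P(K = 1) = C(3,1) · (1.1/1.72)^1 · (0.62/1.72)^2 ≈ 0.2493.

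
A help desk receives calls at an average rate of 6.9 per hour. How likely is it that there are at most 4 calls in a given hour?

0.1823

With mean μ = 6.9 per hour,
P(N ≤ 4) = Σ_{j=0}^{4} e^(−μ) μ^j/j! ≈ 0.1823.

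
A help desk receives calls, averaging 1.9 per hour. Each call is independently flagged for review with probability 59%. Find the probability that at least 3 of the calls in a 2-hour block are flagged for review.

Thinning: the calls that are flagged for review themselves form a Poisson process with rate 0.59 × 1.9 = 1.121 per hour.
Over the interval, μ = 1.121 × 2 = 2.242 (a 2-hour block = 2 hours).
P(N ≥ 3) = 1 − P(N ≤ 2) ≈ 0.3885.

0.3885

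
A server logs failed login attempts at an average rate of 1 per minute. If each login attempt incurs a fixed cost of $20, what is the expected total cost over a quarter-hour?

E[N] = 1 × 15 = 15 (a quarter-hour = 15 minutes); E[cost] = 15 × $20 = $300.

$300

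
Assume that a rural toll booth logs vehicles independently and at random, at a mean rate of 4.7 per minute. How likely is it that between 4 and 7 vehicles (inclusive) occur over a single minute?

0.5863

With mean μ = 4.7 per minute,
P(4 ≤ N ≤ 7) = Σ_{j=4}^{7} e^(−4.7) · 4.7^j/j! ≈ 0.5863.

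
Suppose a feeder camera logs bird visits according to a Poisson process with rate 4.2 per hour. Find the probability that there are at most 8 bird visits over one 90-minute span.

0.8148

Over the interval, μ = 4.2 × 1.5 = 6.3 (a 90-minute span = 1.5 hours).
P(N ≤ 8) = Σ_{j=0}^{8} e^(−μ) μ^j/j! ≈ 0.8148.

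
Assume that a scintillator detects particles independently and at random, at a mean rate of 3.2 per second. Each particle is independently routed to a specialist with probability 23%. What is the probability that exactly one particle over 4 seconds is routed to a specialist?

Thinning: the particles that are routed to a specialist themselves form a Poisson process with rate 0.23 × 3.2 = 0.736 per second.
Over the interval, μ = 0.736 × 4 = 2.944 (4 seconds).
P(N = 1) = e^(−2.944) · 2.944^1/1! ≈ 0.1550.

0.1550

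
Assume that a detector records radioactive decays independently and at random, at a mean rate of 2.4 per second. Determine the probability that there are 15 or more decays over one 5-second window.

0.2280

Over the interval, μ = 2.4 × 5 = 12 (a 5-second window = 5 seconds).
P(N ≥ 15) = 1 − P(N ≤ 14) = 1 − Σ_{j=0}^{14} e^(−μ) μ^j/j! ≈ 0.2280.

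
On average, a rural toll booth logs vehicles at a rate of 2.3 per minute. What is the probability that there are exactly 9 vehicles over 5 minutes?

0.0982

Over the interval, μ = 2.3 × 5 = 11.5 (5 minutes).
P(N = 9) = e^(−μ) μ^9/9! = e^(−11.5) · 11.5^9/362880 ≈ 0.0982.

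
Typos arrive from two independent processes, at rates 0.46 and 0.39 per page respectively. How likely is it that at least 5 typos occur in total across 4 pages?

0.2558

Independent Poisson processes superpose: combined rate λ = 0.46 + 0.39 = 0.85 per page.
Over the interval, μ = 0.85 × 4 = 3.4 (4 pages).
P(N ≥ 5) = 1 − P(N ≤ 4) ≈ 0.2558.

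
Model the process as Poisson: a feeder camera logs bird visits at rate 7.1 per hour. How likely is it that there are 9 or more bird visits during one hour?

0.2840

With mean μ = 7.1 per hour,
P(N ≥ 9) = 1 − P(N ≤ 8) = 1 − Σ_{j=0}^{8} e^(−μ) μ^j/j! ≈ 0.2840.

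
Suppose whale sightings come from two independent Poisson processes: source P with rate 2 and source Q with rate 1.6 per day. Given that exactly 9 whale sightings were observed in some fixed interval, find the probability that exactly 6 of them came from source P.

Given the total, each event is independently from source P with probability p = λ_P/(λ_P+λ_Q) = 2/3.6 ≈ 0.5556.
So K ~ Binomial(9, 2/3.6): P(K = 6) = C(9,6) · (2/3.6)^6 · (1.6/3.6)^3 ≈ 0.2168.

0.2168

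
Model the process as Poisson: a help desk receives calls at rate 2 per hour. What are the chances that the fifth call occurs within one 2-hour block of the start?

Over the interval, μ = 2 × 2 = 4 (a 2-hour block = 2 hours).
The fifth arrival falls in the interval iff at least 5 events occur there: P(S_5 ≤ t) = P(N ≥ 5) = 1 − P(N ≤ 4) ≈ 0.3712.

0.3712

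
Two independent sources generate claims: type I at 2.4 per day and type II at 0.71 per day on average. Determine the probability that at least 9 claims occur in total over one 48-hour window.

0.1763

Independent Poisson processes superpose: combined rate λ = 2.4 + 0.71 = 3.11 per day.
Over the interval, μ = 3.11 × 2 = 6.22 (a 48-hour window = 2 days).
P(N ≥ 9) = 1 − P(N ≤ 8) ≈ 0.1763.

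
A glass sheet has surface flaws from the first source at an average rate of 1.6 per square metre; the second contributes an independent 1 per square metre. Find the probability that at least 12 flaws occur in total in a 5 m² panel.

Independent Poisson processes superpose: combined rate λ = 1.6 + 1 = 2.6 per square metre.
Over the interval, μ = 2.6 × 5 = 13 (a 5 m² panel = 5 square metres).
P(N ≥ 12) = 1 − P(N ≤ 11) ≈ 0.6468.

0.6468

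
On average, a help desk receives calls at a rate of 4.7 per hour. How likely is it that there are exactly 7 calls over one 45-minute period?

Over the interval, μ = 4.7 × 0.75 = 3.525 (a 45-minute period = 0.75 hours).
P(N = 7) = e^(−μ) μ^7/7! = e^(−3.525) · 3.525^7/5040 ≈ 0.0395.

0.0395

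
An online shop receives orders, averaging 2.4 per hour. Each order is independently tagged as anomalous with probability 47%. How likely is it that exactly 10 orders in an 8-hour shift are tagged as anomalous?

Thinning: the orders that are tagged as anomalous themselves form a Poisson process with rate 0.47 × 2.4 = 1.128 per hour.
Over the interval, μ = 1.128 × 8 = 9.024 (an 8-hour shift = 8 hours).
P(N = 10) = e^(−9.024) · 9.024^10/10! ≈ 0.1189.

0.1189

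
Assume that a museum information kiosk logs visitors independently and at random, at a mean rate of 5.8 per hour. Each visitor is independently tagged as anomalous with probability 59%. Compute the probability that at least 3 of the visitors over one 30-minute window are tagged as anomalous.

Thinning: the visitors that are tagged as anomalous themselves form a Poisson process with rate 0.59 × 5.8 = 3.422 per hour.
Over the interval, μ = 3.422 × 0.5 = 1.711 (a 30-minute window = 0.5 hours).
P(N ≥ 3) = 1 − P(N ≤ 2) ≈ 0.2457.

0.2457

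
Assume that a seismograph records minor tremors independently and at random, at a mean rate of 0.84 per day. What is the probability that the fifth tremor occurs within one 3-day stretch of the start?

0.1115

Over the interval, μ = 0.84 × 3 = 2.52 (a 3-day stretch = 3 days).
The fifth arrival falls in the interval iff at least 5 events occur there: P(S_5 ≤ t) = P(N ≥ 5) = 1 − P(N ≤ 4) ≈ 0.1115.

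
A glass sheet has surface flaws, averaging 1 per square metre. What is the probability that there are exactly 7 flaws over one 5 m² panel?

Over the interval, μ = 1 × 5 = 5 (a 5 m² panel = 5 square metres).
P(N = 7) = e^(−μ) μ^7/7! = e^(−5) · 5^7/5040 ≈ 0.1044.

0.1044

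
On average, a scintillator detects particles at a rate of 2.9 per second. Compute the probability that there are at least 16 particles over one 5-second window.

0.3808

Over the interval, μ = 2.9 × 5 = 14.5 (a 5-second window = 5 seconds).
P(N ≥ 16) = 1 − P(N ≤ 15) = 1 − Σ_{j=0}^{15} e^(−μ) μ^j/j! ≈ 0.3808.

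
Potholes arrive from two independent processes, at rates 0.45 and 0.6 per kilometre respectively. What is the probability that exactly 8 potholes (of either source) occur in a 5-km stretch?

0.0751

Independent Poisson processes superpose: combined rate λ = 0.45 + 0.6 = 1.05 per kilometre.
Over the interval, μ = 1.05 × 5 = 5.25 (a 5-km stretch = 5 kilometres).
P(N = 8) = e^(−5.25) · 5.25^8/8! ≈ 0.0751.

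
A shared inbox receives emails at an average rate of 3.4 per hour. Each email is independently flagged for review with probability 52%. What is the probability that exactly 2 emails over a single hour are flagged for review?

0.2667

Thinning: the emails that are flagged for review themselves form a Poisson process with rate 0.52 × 3.4 = 1.768 per hour.
So μ = 1.768.
P(N = 2) = e^(−1.768) · 1.768^2/2! ≈ 0.2667.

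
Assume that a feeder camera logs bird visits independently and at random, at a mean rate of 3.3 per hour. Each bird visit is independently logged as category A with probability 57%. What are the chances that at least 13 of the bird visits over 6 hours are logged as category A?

0.3430

Thinning: the bird visits that are logged as category A themselves form a Poisson process with rate 0.57 × 3.3 = 1.881 per hour.
Over the interval, μ = 1.881 × 6 = 11.286 (6 hours).
P(N ≥ 13) = 1 − P(N ≤ 12) ≈ 0.3430.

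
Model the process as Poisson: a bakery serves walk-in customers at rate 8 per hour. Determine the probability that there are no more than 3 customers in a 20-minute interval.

0.7214

Over the interval, μ = 8 × 1/3 ≈ 2.66667 (a 20-minute interval = 1/3 hours).
P(N ≤ 3) = Σ_{j=0}^{3} e^(−μ) μ^j/j! ≈ 0.7214.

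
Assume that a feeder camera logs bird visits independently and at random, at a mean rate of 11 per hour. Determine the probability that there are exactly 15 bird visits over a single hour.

0.0534

With mean μ = 11 per hour,
P(N = 15) = e^(−μ) μ^15/15! = e^(−11) · 11^15/1307674368000 ≈ 0.0534.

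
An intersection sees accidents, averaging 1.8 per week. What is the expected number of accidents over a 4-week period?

7.2

E[N] = λt = 1.8 × 4 = 7.2 (a 4-week period = 4 weeks).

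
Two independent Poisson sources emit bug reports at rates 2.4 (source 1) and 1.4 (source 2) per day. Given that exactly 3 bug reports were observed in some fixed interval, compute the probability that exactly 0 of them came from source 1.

Given the total, each event is independently from source 1 with probability p = λ_1/(λ_1+λ_2) = 2.4/3.8 ≈ 0.6316.
So K ~ Binomial(3, 2.4/3.8): P(K = 0) = C(3,0) · (2.4/3.8)^0 · (1.4/3.8)^3 ≈ 0.0500.

0.0500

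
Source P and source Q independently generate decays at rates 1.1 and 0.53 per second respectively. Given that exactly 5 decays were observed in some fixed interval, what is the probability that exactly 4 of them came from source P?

Given the total, each event is independently from source P with probability p = λ_P/(λ_P+λ_Q) = 1.1/1.63 ≈ 0.6748.
So K ~ Binomial(5, 1.1/1.63): P(K = 4) = C(5,4) · (1.1/1.63)^4 · (0.53/1.63)^1 ≈ 0.3372.

0.3372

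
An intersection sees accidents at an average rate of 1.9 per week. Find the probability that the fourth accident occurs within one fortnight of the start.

0.5265

Over the interval, μ = 1.9 × 2 = 3.8 (a fortnight = 2 weeks).
The fourth arrival falls in the interval iff at least 4 events occur there: P(S_4 ≤ t) = P(N ≥ 4) = 1 − P(N ≤ 3) ≈ 0.5265.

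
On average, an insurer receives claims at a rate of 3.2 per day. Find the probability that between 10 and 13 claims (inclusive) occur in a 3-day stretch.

0.3830

Over the interval, μ = 3.2 × 3 = 9.6 (a 3-day stretch = 3 days).
P(10 ≤ N ≤ 13) = Σ_{j=10}^{13} e^(−9.6) · 9.6^j/j! ≈ 0.3830.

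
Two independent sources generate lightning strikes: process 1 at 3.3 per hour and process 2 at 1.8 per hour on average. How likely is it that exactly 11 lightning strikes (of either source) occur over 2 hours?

0.1158

Independent Poisson processes superpose: combined rate λ = 3.3 + 1.8 = 5.1 per hour.
Over the interval, μ = 5.1 × 2 = 10.2 (2 hours).
P(N = 11) = e^(−10.2) · 10.2^11/11! ≈ 0.1158.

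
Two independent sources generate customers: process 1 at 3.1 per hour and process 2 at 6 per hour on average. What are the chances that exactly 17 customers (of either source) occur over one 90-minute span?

0.0658

Independent Poisson processes superpose: combined rate λ = 3.1 + 6 = 9.1 per hour.
Over the interval, μ = 9.1 × 1.5 = 13.65 (a 90-minute span = 1.5 hours).
P(N = 17) = e^(−13.65) · 13.65^17/17! ≈ 0.0658.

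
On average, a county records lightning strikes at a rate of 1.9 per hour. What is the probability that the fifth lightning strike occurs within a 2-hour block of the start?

Over the interval, μ = 1.9 × 2 = 3.8 (a 2-hour block = 2 hours).
The fifth arrival falls in the interval iff at least 5 events occur there: P(S_5 ≤ t) = P(N ≥ 5) = 1 − P(N ≤ 4) ≈ 0.3322.

0.3322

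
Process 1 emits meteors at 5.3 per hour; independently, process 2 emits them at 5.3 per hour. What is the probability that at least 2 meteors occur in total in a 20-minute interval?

Independent Poisson processes superpose: combined rate λ = 5.3 + 5.3 = 10.6 per hour.
Over the interval, μ = 10.6 × 1/3 ≈ 3.53333 (a 20-minute interval = 1/3 hours).
P(N ≥ 2) = 1 − P(N ≤ 1) ≈ 0.8676.

0.8676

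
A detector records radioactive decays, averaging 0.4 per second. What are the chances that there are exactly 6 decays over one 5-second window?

0.0120

Over the interval, μ = 0.4 × 5 = 2 (a 5-second window = 5 seconds).
P(N = 6) = e^(−μ) μ^6/6! = e^(−2) · 2^6/720 ≈ 0.0120.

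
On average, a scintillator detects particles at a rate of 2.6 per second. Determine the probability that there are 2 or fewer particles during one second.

0.5184

With mean μ = 2.6 per second,
P(N ≤ 2) = Σ_{j=0}^{2} e^(−μ) μ^j/j! ≈ 0.5184.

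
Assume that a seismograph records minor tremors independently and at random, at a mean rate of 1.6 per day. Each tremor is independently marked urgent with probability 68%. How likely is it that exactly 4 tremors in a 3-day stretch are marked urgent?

Thinning: the tremors that are marked urgent themselves form a Poisson process with rate 0.68 × 1.6 = 1.088 per day.
Over the interval, μ = 1.088 × 3 = 3.264 (a 3-day stretch = 3 days).
P(N = 4) = e^(−3.264) · 3.264^4/4! ≈ 0.1808.

0.1808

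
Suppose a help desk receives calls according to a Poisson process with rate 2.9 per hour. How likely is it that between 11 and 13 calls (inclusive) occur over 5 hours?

Over the interval, μ = 2.9 × 5 = 14.5 (5 hours).
P(11 ≤ N ≤ 13) = Σ_{j=11}^{13} e^(−14.5) · 14.5^j/j! ≈ 0.2677.

0.2677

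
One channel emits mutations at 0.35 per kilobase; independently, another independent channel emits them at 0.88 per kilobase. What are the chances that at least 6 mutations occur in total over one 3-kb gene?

0.1685

Independent Poisson processes superpose: combined rate λ = 0.35 + 0.88 = 1.23 per kilobase.
Over the interval, μ = 1.23 × 3 = 3.69 (a 3-kb gene = 3 kilobases).
P(N ≥ 6) = 1 − P(N ≤ 5) ≈ 0.1685.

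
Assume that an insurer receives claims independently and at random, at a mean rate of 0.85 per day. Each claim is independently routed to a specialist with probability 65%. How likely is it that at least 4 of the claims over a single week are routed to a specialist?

Thinning: the claims that are routed to a specialist themselves form a Poisson process with rate 0.65 × 0.85 = 0.5525 per day.
Over the interval, μ = 0.5525 × 7 = 3.8675 (a week = 7 days).
P(N ≥ 4) = 1 − P(N ≤ 3) ≈ 0.5402.

0.5402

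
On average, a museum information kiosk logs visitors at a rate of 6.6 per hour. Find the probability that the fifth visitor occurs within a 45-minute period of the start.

0.5507

Over the interval, μ = 6.6 × 0.75 = 4.95 (a 45-minute period = 0.75 hours).
The fifth arrival falls in the interval iff at least 5 events occur there: P(S_5 ≤ t) = P(N ≥ 5) = 1 − P(N ≤ 4) ≈ 0.5507.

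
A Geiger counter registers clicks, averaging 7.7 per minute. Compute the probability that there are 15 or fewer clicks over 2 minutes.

0.5272

Over the interval, μ = 7.7 × 2 = 15.4 (2 minutes).
P(N ≤ 15) = Σ_{j=0}^{15} e^(−μ) μ^j/j! ≈ 0.5272.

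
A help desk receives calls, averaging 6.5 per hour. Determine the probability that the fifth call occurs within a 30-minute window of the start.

Over the interval, μ = 6.5 × 0.5 = 3.25 (a 30-minute window = 0.5 hours).
The fifth arrival falls in the interval iff at least 5 events occur there: P(S_5 ≤ t) = P(N ≥ 5) = 1 − P(N ≤ 4) ≈ 0.2283.

0.2283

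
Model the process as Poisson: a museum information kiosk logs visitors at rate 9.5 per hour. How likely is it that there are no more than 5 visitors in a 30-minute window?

0.6597

Over the interval, μ = 9.5 × 0.5 = 4.75 (a 30-minute window = 0.5 hours).
P(N ≤ 5) = Σ_{j=0}^{5} e^(−μ) μ^j/j! ≈ 0.6597.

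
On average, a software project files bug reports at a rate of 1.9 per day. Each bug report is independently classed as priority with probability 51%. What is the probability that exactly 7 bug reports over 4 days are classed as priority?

0.0541

Thinning: the bug reports that are classed as priority themselves form a Poisson process with rate 0.51 × 1.9 = 0.969 per day.
Over the interval, μ = 0.969 × 4 = 3.876 (4 days).
P(N = 7) = e^(−3.876) · 3.876^7/7! ≈ 0.0541.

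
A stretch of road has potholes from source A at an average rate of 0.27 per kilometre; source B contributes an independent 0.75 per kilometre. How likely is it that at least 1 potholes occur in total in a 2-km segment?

Independent Poisson processes superpose: combined rate λ = 0.27 + 0.75 = 1.02 per kilometre.
Over the interval, μ = 1.02 × 2 = 2.04 (a 2-km segment = 2 kilometres).
P(N ≥ 1) = 1 − P(N ≤ 0) ≈ 0.8700.

0.8700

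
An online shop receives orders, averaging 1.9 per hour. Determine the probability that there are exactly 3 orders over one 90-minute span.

Over the interval, μ = 1.9 × 1.5 = 2.85 (a 90-minute span = 1.5 hours).
P(N = 3) = e^(−μ) μ^3/3! = e^(−2.85) · 2.85^3/6 ≈ 0.2232.

0.2232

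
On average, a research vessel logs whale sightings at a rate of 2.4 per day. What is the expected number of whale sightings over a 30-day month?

72

E[N] = λt = 2.4 × 30 = 72 (a 30-day month = 30 days).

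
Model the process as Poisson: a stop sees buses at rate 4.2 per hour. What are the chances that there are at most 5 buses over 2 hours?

0.1573

Over the interval, μ = 4.2 × 2 = 8.4 (2 hours).
P(N ≤ 5) = Σ_{j=0}^{5} e^(−μ) μ^j/j! ≈ 0.1573.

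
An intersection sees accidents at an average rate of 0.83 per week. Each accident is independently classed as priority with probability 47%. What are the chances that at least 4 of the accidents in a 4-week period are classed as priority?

0.0735

Thinning: the accidents that are classed as priority themselves form a Poisson process with rate 0.47 × 0.83 = 0.3901 per week.
Over the interval, μ = 0.3901 × 4 = 1.5604 (a 4-week period = 4 weeks).
P(N ≥ 4) = 1 − P(N ≤ 3) ≈ 0.0735.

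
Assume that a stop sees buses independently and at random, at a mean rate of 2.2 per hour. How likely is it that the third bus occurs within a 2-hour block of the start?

0.8149

Over the interval, μ = 2.2 × 2 = 4.4 (a 2-hour block = 2 hours).
The third arrival falls in the interval iff at least 3 events occur there: P(S_3 ≤ t) = P(N ≥ 3) = 1 − P(N ≤ 2) ≈ 0.8149.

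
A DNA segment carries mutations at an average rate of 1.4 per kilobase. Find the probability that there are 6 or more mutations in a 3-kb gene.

0.2469

Over the interval, μ = 1.4 × 3 = 4.2 (a 3-kb gene = 3 kilobases).
P(N ≥ 6) = 1 − P(N ≤ 5) = 1 − Σ_{j=0}^{5} e^(−μ) μ^j/j! ≈ 0.2469.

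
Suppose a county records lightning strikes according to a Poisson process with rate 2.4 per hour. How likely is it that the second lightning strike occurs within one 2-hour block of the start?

0.9523

Over the interval, μ = 2.4 × 2 = 4.8 (a 2-hour block = 2 hours).
The second arrival falls in the interval iff at least 2 events occur there: P(S_2 ≤ t) = P(N ≥ 2) = 1 − P(N ≤ 1) ≈ 0.9523.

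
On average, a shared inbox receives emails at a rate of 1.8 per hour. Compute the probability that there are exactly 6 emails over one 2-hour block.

Over the interval, μ = 1.8 × 2 = 3.6 (a 2-hour block = 2 hours).
P(N = 6) = e^(−μ) μ^6/6! = e^(−3.6) · 3.6^6/720 ≈ 0.0826.

0.0826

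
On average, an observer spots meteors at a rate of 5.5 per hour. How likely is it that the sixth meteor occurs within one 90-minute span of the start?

0.8306

Over the interval, μ = 5.5 × 1.5 = 8.25 (a 90-minute span = 1.5 hours).
The sixth arrival falls in the interval iff at least 6 events occur there: P(S_6 ≤ t) = P(N ≥ 6) = 1 − P(N ≤ 5) ≈ 0.8306.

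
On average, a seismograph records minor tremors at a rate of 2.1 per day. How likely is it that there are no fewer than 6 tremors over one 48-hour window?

0.2469

Over the interval, μ = 2.1 × 2 = 4.2 (a 48-hour window = 2 days).
P(N ≥ 6) = 1 − P(N ≤ 5) = 1 − Σ_{j=0}^{5} e^(−μ) μ^j/j! ≈ 0.2469.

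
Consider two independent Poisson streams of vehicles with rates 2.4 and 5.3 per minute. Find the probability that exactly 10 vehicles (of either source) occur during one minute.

0.0914

Independent Poisson processes superpose: combined rate λ = 2.4 + 5.3 = 7.7 per minute.
So μ = 7.7.
P(N = 10) = e^(−7.7) · 7.7^10/10! ≈ 0.0914.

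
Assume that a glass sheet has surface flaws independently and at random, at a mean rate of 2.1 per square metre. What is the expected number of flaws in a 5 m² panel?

E[N] = λt = 2.1 × 5 = 10.5 (a 5 m² panel = 5 square metres).

10.5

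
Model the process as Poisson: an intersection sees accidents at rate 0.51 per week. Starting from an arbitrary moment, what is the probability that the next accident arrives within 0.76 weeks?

0.3213

Inter-arrival times are exponential with rate λ = 0.51 per week.
P(T ≤ 0.76) = 1 − e^(−λt) = 1 − e^(−0.51 × 0.76) = 1 − e^(−0.3876) ≈ 0.3213.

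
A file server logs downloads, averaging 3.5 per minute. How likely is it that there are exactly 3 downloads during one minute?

With mean μ = 3.5 per minute,
P(N = 3) = e^(−μ) μ^3/3! = e^(−3.5) · 3.5^3/6 ≈ 0.2158.

0.2158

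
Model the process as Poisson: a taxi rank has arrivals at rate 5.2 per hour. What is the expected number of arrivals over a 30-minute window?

E[N] = λt = 5.2 × 0.5 = 2.6 (a 30-minute window = 0.5 hours).

2.6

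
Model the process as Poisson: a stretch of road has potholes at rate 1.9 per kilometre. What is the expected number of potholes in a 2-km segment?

E[N] = λt = 1.9 × 2 = 3.8 (a 2-km segment = 2 kilometres).

3.8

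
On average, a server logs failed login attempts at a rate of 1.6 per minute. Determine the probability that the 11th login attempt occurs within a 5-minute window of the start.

Over the interval, μ = 1.6 × 5 = 8 (a 5-minute window = 5 minutes).
The 11th arrival falls in the interval iff at least 11 events occur there: P(S_11 ≤ t) = P(N ≥ 11) = 1 − P(N ≤ 10) ≈ 0.1841.

0.1841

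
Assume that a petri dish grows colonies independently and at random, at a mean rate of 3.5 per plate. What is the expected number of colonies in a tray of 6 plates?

21

E[N] = λt = 3.5 × 6 = 21 (a tray of 6 plates = 6 plates).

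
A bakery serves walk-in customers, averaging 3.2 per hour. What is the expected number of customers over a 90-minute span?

4.8

E[N] = λt = 3.2 × 1.5 = 4.8 (a 90-minute span = 1.5 hours).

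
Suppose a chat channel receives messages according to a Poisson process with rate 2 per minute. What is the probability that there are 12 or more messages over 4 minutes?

Over the interval, μ = 2 × 4 = 8 (4 minutes).
P(N ≥ 12) = 1 − P(N ≤ 11) = 1 − Σ_{j=0}^{11} e^(−μ) μ^j/j! ≈ 0.1119.

0.1119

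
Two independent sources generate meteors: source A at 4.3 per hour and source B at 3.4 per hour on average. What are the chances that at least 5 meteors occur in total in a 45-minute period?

Independent Poisson processes superpose: combined rate λ = 4.3 + 3.4 = 7.7 per hour.
Over the interval, μ = 7.7 × 0.75 = 5.775 (a 45-minute period = 0.75 hours).
P(N ≥ 5) = 1 − P(N ≤ 4) ≈ 0.6837.

0.6837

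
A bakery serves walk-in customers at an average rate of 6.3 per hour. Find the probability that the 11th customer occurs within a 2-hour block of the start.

Over the interval, μ = 6.3 × 2 = 12.6 (a 2-hour block = 2 hours).
The 11th arrival falls in the interval iff at least 11 events occur there: P(S_11 ≤ t) = P(N ≥ 11) = 1 − P(N ≤ 10) ≈ 0.7124.

0.7124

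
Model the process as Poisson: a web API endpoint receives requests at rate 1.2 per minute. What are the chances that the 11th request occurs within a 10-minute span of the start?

Over the interval, μ = 1.2 × 10 = 12 (a 10-minute span = 10 minutes).
The 11th arrival falls in the interval iff at least 11 events occur there: P(S_11 ≤ t) = P(N ≥ 11) = 1 − P(N ≤ 10) ≈ 0.6528.

0.6528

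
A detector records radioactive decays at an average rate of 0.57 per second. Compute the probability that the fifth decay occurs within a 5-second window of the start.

Over the interval, μ = 0.57 × 5 = 2.85 (a 5-second window = 5 seconds).
The fifth arrival falls in the interval iff at least 5 events occur there: P(S_5 ≤ t) = P(N ≥ 5) = 1 − P(N ≤ 4) ≈ 0.1602.

0.1602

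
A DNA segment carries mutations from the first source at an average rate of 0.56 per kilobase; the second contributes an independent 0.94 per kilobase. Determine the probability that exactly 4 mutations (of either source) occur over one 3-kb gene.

Independent Poisson processes superpose: combined rate λ = 0.56 + 0.94 = 1.5 per kilobase.
Over the interval, μ = 1.5 × 3 = 4.5 (a 3-kb gene = 3 kilobases).
P(N = 4) = e^(−4.5) · 4.5^4/4! ≈ 0.1898.

0.1898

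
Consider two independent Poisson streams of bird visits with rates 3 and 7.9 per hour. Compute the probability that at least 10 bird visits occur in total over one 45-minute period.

Independent Poisson processes superpose: combined rate λ = 3 + 7.9 = 10.9 per hour.
Over the interval, μ = 10.9 × 0.75 = 8.175 (a 45-minute period = 0.75 hours).
P(N ≥ 10) = 1 − P(N ≤ 9) ≈ 0.3053.

0.3053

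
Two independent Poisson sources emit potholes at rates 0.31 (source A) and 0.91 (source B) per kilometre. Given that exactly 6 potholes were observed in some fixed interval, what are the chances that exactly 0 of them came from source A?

0.1722

Given the total, each event is independently from source A with probability p = λ_A/(λ_A+λ_B) = 0.31/1.22 ≈ 0.2541.
So K ~ Binomial(6, 0.31/1.22): P(K = 0) = C(6,0) · (0.31/1.22)^0 · (0.91/1.22)^6 ≈ 0.1722.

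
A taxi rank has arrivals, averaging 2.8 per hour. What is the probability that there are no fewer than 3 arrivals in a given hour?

With mean μ = 2.8 per hour,
P(N ≥ 3) = 1 − P(N ≤ 2) = 1 − Σ_{j=0}^{2} e^(−μ) μ^j/j! ≈ 0.5305.

0.5305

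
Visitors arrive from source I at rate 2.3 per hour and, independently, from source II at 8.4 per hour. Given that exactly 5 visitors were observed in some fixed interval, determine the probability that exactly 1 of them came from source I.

0.4082

Given the total, each event is independently from source I with probability p = λ_I/(λ_I+λ_II) = 2.3/10.7 ≈ 0.2150.
So K ~ Binomial(5, 2.3/10.7): P(K = 1) = C(5,1) · (2.3/10.7)^1 · (8.4/10.7)^4 ≈ 0.4082.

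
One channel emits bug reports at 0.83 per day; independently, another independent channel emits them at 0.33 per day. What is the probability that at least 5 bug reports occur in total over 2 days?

0.0861

Independent Poisson processes superpose: combined rate λ = 0.83 + 0.33 = 1.16 per day.
Over the interval, μ = 1.16 × 2 = 2.32 (2 days).
P(N ≥ 5) = 1 − P(N ≤ 4) ≈ 0.0861.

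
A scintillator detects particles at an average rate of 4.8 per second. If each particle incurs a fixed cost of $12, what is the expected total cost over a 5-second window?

E[N] = 4.8 × 5 = 24 (a 5-second window = 5 seconds); E[cost] = 24 × $12 = $288.

$288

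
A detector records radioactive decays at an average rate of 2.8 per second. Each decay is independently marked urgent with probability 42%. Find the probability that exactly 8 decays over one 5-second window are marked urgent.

Thinning: the decays that are marked urgent themselves form a Poisson process with rate 0.42 × 2.8 = 1.176 per second.
Over the interval, μ = 1.176 × 5 = 5.88 (a 5-second window = 5 seconds).
P(N = 8) = e^(−5.88) · 5.88^8/8! ≈ 0.0990.

0.0990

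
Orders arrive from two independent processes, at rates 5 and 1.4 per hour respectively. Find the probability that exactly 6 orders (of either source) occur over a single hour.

Independent Poisson processes superpose: combined rate λ = 5 + 1.4 = 6.4 per hour.
So μ = 6.4.
P(N = 6) = e^(−6.4) · 6.4^6/6! ≈ 0.1586.

0.1586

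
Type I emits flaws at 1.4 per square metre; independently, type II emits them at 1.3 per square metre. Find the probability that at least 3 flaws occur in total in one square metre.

0.5064

Independent Poisson processes superpose: combined rate λ = 1.4 + 1.3 = 2.7 per square metre.
So μ = 2.7.
P(N ≥ 3) = 1 − P(N ≤ 2) ≈ 0.5064.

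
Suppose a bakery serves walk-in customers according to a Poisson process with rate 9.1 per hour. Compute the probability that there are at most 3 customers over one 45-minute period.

Over the interval, μ = 9.1 × 0.75 = 6.825 (a 45-minute period = 0.75 hours).
P(N ≤ 3) = Σ_{j=0}^{3} e^(−μ) μ^j/j! ≈ 0.0914.

0.0914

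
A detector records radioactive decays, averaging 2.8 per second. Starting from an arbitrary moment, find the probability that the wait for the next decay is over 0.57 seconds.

0.2027

The wait for the next event is exponential with rate λ = 2.8 per second.
P(T > 0.57) = e^(−λt) = e^(−2.8 × 0.57) = e^(−1.596) ≈ 0.2027.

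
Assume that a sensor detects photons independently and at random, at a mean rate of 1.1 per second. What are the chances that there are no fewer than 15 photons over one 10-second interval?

Over the interval, μ = 1.1 × 10 = 11 (a 10-second interval = 10 seconds).
P(N ≥ 15) = 1 − P(N ≤ 14) = 1 − Σ_{j=0}^{14} e^(−μ) μ^j/j! ≈ 0.1460.

0.1460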